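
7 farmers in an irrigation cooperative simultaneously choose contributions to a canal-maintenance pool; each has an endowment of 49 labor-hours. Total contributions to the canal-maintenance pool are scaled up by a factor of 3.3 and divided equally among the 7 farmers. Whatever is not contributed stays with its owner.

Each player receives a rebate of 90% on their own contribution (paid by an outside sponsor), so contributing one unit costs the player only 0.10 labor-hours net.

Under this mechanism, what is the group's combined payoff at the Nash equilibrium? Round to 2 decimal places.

The effective private return per unit is now (3.3/7) / 0.10 = 4.7143 > 1, so every player's dominant strategy flips to full contribution.
At the Nash equilibrium everyone contributes 49. Group total payoff = 7 × (49 × 0.90 + 3.3 × 49) = 1440.60.

1440.60 labor-hours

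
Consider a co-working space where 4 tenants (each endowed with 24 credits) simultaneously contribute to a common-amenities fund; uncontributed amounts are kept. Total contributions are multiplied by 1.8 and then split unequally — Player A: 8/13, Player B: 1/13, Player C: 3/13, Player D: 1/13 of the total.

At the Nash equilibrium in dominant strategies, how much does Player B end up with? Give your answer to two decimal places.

For player j, contributing a unit is worthwhile iff 1.8 × (j's share) ≥ 1, i.e. iff j's share is at least 0.5556.
Player A alone (share 8/13) is above the threshold, contributing 24; the remaining 3 contribute 0. Total contributed: 24.
Player B keeps 24 and receives 1.8 × 24 × 1/13 = 3.32 from the common-amenities fund, for a payoff of 27.32.

27.32 credits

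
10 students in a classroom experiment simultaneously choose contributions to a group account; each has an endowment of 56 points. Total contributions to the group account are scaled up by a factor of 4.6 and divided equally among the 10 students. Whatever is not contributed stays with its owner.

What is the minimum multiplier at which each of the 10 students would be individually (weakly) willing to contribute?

A contributed unit returns (multiplier)/10 to its contributor.
This reaches 1 exactly when the multiplier is 10.

10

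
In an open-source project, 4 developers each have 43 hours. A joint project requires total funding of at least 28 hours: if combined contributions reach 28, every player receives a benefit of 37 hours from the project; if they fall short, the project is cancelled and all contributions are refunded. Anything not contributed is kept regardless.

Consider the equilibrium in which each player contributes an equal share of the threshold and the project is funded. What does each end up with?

Equal share of the threshold: 28/4 = 7.
At this profile no one gains by cutting their contribution: any cut drops the total below 28, the project is cancelled, contributions are refunded, and the deviator ends with 43, which is less than 43 − 7 + 37 = 73. Contributing more than 7 just wastes the excess. So contributing exactly 7 is a best response.
Each player's payoff: 43 − 7 + 37 = 73.

73 hours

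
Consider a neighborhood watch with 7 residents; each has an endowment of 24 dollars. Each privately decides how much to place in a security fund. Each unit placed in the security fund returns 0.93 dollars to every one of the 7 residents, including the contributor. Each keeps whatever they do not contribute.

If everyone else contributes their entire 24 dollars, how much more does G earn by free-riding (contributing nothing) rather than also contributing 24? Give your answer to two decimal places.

1.68 dollars

Switching from a contribution of 24 to 0 lets G keep an extra 24 dollars, but lowers the security fund by 24, which costs G their own share of that drop: 0.93 × 24 = 22.32.
Net gain = 24 − 22.32 = 1.68. The private return per contributed unit (0.93) is below 1, so free-riding is indeed the best response regardless of what the others do.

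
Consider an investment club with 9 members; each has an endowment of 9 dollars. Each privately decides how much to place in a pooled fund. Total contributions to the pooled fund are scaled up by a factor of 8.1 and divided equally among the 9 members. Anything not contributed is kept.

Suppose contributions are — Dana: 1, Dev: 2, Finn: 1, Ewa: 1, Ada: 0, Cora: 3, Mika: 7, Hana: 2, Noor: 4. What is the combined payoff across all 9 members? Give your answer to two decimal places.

230.10 dollars

Total contributed: 1 + 2 + 1 + 1 + 0 + 3 + 7 + 2 + 4 = 21; total kept: 9 × 9 − 21 = 60.
The pooled fund pays out 8.1 × 21 = 170.10 in aggregate.
Group total = 60 + 170.10 = 230.10.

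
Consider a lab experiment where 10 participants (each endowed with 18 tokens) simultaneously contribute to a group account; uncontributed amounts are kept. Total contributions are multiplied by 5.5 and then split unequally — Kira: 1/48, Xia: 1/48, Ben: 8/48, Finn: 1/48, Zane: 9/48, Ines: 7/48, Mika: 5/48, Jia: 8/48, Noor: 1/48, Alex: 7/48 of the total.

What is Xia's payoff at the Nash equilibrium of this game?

Each unit j contributes comes back to j as 5.5 × (j's share), so j prefers to contribute only if that share exceeds 1/5.5 = 0.1818; otherwise keeping the unit dominates.
Only Zane (9/48) clears that bar, contributing 18; the remaining 9 contribute 0. Total contributed: 18.
Xia keeps 18 and receives 5.5 × 18 × 1/48 = 2.06 from the group account, for a payoff of 20.06.

20.06 tokens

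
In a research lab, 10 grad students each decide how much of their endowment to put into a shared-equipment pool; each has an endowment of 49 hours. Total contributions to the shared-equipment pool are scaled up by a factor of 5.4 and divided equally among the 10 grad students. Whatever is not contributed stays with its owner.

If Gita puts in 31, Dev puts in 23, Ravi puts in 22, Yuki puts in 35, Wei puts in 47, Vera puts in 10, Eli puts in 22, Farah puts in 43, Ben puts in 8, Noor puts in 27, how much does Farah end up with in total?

Total contributed: 31 + 23 + 22 + 35 + 47 + 10 + 22 + 43 + 8 + 27 = 268.
Each receives 5.4 × 268 / 10 = 144.72 from the shared-equipment pool.
Farah keeps 49 − 43 = 6, so Farah's payoff is 6 + 144.72 = 150.72.

150.72 hours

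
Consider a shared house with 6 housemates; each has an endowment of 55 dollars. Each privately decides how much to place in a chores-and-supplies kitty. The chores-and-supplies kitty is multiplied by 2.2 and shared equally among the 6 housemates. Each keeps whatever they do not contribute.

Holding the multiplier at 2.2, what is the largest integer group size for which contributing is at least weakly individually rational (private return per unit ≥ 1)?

Private return per unit is 2.2/(group size), which is ≥ 1 whenever the group size is ≤ 2.2.
The largest such integer is 2.

2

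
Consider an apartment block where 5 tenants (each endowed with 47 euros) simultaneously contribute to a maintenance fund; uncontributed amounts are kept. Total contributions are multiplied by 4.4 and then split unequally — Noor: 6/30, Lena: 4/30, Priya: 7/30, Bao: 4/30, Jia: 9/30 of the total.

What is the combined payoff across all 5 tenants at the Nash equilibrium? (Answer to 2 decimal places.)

Each unit j contributes comes back to j as 4.4 × (j's share), so j prefers to contribute only if that share exceeds 1/4.4 = 0.2273; otherwise keeping the unit dominates.
Priya and Jia clear that bar, contributing 47 each; the remaining 3 contribute 0. Total contributed: 94.
The maintenance fund pays out 4.4 × 94 = 413.60 in total (split across the unequal shares, but the aggregate is all that matters for the group sum).
The 3 free-riders keep 47 each, adding 141. Group total = 141 + 413.60 = 554.60.

554.60 euros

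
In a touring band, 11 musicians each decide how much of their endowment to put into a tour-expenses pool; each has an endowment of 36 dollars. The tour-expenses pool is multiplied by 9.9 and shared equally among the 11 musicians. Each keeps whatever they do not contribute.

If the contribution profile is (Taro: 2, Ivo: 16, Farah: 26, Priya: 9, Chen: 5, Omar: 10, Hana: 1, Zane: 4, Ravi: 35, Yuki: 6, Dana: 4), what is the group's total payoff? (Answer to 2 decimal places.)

Total contributed: 2 + 16 + 26 + 9 + 5 + 10 + 1 + 4 + 35 + 6 + 4 = 118; total kept: 11 × 36 − 118 = 278.
The tour-expenses pool pays out 9.9 × 118 = 1168.20 in aggregate.
Group total = 278 + 1168.20 = 1446.20.

1446.20 dollars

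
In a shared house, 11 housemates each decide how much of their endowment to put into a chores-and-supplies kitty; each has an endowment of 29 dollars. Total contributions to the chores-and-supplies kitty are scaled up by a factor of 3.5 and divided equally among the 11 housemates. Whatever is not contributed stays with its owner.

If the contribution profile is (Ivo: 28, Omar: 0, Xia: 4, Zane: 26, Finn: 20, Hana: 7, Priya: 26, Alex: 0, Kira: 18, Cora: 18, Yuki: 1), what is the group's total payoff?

689.00 dollars

Total contributed: 28 + 0 + 4 + 26 + 20 + 7 + 26 + 0 + 18 + 18 + 1 = 148; total kept: 11 × 29 − 148 = 171.
The chores-and-supplies kitty pays out 3.5 × 148 = 518.00 in aggregate.
Group total = 171 + 518.00 = 689.00.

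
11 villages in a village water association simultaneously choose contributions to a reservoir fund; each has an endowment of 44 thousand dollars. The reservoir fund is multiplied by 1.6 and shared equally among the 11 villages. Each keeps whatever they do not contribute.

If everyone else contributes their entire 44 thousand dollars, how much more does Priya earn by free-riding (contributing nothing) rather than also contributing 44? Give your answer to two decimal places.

37.60 thousand dollars

Switching from a contribution of 44 to 0 lets Priya keep an extra 44 thousand dollars, but lowers the reservoir fund by 44, which costs Priya their own share of that drop: 1.6/11 × 44 = 6.40.
Net gain = 44 − 6.40 = 37.60. The private return per contributed unit (0.1455) is below 1, so free-riding is indeed the best response regardless of what the others do.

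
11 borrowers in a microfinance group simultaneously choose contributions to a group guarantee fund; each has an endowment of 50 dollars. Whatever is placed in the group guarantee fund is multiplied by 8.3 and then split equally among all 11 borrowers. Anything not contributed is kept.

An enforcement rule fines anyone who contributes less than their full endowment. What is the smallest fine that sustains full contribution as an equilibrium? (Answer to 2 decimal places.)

Given the others contribute fully, the best deviation is to contribute 0 (any partial contribution still incurs the fine and gives up units whose private return 0.7545 is below 1).
Deviating from 50 to 0 saves 50 dollars but forfeits the deviator's share of the drop in the group guarantee fund: 8.3/11 × 50 = 37.73.
So the deviation gain is 50 − 37.73 = 12.27, and the fine must be at least 12.27 dollars to wipe it out.

12.27 dollars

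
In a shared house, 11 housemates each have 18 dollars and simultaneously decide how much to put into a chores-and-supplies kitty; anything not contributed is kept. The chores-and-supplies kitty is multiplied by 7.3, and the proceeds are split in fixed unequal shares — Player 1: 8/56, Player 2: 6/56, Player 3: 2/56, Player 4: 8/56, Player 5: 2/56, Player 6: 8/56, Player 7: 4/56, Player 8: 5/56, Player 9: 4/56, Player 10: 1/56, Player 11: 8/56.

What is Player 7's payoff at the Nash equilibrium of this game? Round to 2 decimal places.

55.54 dollars

Each unit j contributes comes back to j as 7.3 × (j's share), so j prefers to contribute only if that share exceeds 1/7.3 = 0.1370; otherwise keeping the unit dominates.
The shares above 0.1370 belong to Player 1, Player 4, Player 6 and Player 11, contributing 18 each; the remaining 7 contribute 0. Total contributed: 72.
Player 7 keeps 18 and receives 7.3 × 72 × 4/56 = 37.54 from the chores-and-supplies kitty, for a payoff of 55.54.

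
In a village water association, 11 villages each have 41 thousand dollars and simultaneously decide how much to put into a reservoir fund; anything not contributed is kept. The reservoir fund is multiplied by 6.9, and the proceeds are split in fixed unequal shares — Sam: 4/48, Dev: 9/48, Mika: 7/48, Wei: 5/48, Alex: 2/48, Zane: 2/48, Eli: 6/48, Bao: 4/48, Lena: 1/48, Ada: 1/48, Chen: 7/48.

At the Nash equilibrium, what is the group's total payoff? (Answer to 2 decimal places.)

1176.70 thousand dollars

For player j, contributing a unit is worthwhile iff 6.9 × (j's share) ≥ 1, i.e. iff j's share is at least 0.1449.
The shares above 0.1449 belong to Dev, Mika and Chen, contributing 41 each; the remaining 8 contribute 0. Total contributed: 123.
The reservoir fund pays out 6.9 × 123 = 848.70 in total (split across the unequal shares, but the aggregate is all that matters for the group sum).
The 8 free-riders keep 41 each, adding 328. Group total = 328 + 848.70 = 1176.70.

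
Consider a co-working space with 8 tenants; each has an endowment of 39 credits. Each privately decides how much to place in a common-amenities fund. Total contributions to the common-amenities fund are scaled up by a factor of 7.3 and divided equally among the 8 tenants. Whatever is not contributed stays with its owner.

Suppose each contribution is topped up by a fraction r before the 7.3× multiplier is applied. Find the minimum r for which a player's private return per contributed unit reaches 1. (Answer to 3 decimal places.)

With matching at rate r, one contributed unit becomes (1 + r) in the common-amenities fund and returns 7.3 × (1 + r) / 8 to the contributor.
Setting this equal to 1: 1 + r = 8/7.3 = 1.0959.
So the minimum matching rate is r = 1.0959 − 1 = 0.096.

0.096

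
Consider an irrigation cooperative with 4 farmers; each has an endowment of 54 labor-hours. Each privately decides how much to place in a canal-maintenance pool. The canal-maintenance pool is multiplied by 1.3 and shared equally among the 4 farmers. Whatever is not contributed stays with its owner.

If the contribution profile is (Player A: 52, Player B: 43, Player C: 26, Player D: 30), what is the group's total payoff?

Total contributed: 52 + 43 + 26 + 30 = 151; total kept: 4 × 54 − 151 = 65.
The canal-maintenance pool pays out 1.3 × 151 = 196.30 in aggregate.
Group total = 65 + 196.30 = 261.30.

261.30 labor-hours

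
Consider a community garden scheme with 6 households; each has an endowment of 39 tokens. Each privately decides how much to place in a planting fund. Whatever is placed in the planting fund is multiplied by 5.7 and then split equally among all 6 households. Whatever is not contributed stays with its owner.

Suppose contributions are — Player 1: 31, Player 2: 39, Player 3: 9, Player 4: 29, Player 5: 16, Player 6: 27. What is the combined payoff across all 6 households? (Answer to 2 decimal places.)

Total contributed: 31 + 39 + 9 + 29 + 16 + 27 = 151; total kept: 6 × 39 − 151 = 83.
The planting fund pays out 5.7 × 151 = 860.70 in aggregate.
Group total = 83 + 860.70 = 943.70.

943.70 tokens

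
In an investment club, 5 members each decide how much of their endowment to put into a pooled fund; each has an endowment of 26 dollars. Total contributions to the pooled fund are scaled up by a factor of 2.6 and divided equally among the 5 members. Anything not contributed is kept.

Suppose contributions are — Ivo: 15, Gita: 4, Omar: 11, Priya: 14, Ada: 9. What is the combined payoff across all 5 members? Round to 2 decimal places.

Total contributed: 15 + 4 + 11 + 14 + 9 = 53; total kept: 5 × 26 − 53 = 77.
The pooled fund pays out 2.6 × 53 = 137.80 in aggregate.
Group total = 77 + 137.80 = 214.80.

214.80 dollars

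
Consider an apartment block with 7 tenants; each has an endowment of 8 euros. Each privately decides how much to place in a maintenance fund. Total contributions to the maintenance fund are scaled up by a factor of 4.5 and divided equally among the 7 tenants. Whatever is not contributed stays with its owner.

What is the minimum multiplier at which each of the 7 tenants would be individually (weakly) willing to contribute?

7

A contributed unit returns (multiplier)/7 to its contributor.
This reaches 1 exactly when the multiplier is 7.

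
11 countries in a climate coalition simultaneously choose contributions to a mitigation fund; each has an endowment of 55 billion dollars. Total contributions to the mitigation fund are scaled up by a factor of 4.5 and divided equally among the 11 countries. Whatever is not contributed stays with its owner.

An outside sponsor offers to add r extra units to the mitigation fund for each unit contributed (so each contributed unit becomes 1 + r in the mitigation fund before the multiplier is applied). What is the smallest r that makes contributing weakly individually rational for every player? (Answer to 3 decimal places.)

With matching at rate r, one contributed unit becomes (1 + r) in the mitigation fund and returns 4.5 × (1 + r) / 11 to the contributor.
Setting this equal to 1: 1 + r = 11/4.5 = 2.4444.
So the minimum matching rate is r = 2.4444 − 1 = 1.444.

1.444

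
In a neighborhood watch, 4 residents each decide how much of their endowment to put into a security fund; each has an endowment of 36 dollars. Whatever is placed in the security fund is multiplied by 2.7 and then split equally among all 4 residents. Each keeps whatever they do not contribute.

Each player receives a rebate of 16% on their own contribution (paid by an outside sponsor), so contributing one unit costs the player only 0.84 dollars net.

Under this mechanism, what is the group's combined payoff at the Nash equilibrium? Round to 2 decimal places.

The effective private return is (2.7/4) / 0.84 = 0.8036, which is still under 1, so the mechanism doesn't change anyone's dominant strategy: zero contribution.
At the Nash equilibrium no one contributes; group total payoff = 4 × 36 = 144.

144.00 dollars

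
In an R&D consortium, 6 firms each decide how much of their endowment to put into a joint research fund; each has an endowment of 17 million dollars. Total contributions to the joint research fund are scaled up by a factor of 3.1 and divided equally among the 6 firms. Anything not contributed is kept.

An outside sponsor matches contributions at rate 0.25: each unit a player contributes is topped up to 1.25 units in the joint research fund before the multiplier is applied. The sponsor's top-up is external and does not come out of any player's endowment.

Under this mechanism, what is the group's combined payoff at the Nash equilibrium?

The effective private return is 3.1 × 1.25 / 6 = 0.6458, which is still under 1, so the mechanism doesn't change anyone's dominant strategy: zero contribution.
At the Nash equilibrium no one contributes; group total payoff = 6 × 17 = 102.

102.00 million dollars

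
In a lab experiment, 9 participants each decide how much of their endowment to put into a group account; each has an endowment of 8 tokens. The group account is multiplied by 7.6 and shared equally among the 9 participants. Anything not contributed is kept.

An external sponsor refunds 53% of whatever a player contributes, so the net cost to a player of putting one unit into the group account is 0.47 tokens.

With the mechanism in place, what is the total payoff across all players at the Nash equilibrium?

Under the mechanism each unit contributed yields (7.6/9) / 0.47 = 1.7967 back to its contributor per unit of net cost, which exceeds 1, making full contribution the dominant choice for everyone.
So the Nash equilibrium is full contribution by all 9; the group earns 9 × (8 × 0.53 + 7.6 × 8) = 585.36.

585.36 tokens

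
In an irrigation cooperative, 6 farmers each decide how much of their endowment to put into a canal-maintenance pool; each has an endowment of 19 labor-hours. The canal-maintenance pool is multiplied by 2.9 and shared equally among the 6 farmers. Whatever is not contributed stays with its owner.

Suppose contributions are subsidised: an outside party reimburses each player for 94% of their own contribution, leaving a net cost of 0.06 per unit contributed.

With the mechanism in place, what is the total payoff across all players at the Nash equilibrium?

Under the mechanism each unit contributed yields (2.9/6) / 0.06 = 8.0556 back to its contributor per unit of net cost, which exceeds 1, making full contribution the dominant choice for everyone.
So the Nash equilibrium is full contribution by all 6; the group earns 6 × (19 × 0.94 + 2.9 × 19) = 437.76.

437.76 labor-hours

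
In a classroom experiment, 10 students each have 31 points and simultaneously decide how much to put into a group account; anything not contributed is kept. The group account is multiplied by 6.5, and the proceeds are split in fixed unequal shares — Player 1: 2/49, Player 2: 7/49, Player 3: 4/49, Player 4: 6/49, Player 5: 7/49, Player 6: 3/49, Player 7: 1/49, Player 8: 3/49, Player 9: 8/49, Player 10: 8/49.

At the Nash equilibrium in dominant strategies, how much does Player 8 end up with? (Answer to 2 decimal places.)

55.67 points

A player with share s gets back 6.5·s per unit contributed, so full contribution is dominant for anyone with s > 1/6.5 = 0.1538 and zero contribution is dominant for anyone below.
The shares above 0.1538 belong to Player 9 and Player 10, contributing 31 each; the remaining 8 contribute 0. Total contributed: 62.
Player 8 keeps 31 and receives 6.5 × 62 × 3/49 = 24.67 from the group account, for a payoff of 55.67.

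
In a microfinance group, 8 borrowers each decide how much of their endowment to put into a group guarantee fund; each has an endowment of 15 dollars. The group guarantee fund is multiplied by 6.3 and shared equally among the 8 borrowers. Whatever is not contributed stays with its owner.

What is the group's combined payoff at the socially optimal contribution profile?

Each contributed unit returns 6.300 to the group as a whole (0.7875 to each of 8 players), which exceeds 1, so the social optimum is full contribution: group total = 6.300 × 120 = 756.00.

756.00 dollars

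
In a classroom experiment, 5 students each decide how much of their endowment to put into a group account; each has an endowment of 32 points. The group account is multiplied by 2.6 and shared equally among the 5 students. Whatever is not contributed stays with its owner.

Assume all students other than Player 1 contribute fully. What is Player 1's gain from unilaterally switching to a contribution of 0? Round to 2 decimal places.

Switching from a contribution of 32 to 0 lets Player 1 keep an extra 32 points, but lowers the group account by 32, which costs Player 1 their own share of that drop: 2.6/5 × 32 = 16.64.
Net gain = 32 − 16.64 = 15.36. The private return per contributed unit (0.5200) is below 1, so free-riding is indeed the best response regardless of what the others do.

15.36 points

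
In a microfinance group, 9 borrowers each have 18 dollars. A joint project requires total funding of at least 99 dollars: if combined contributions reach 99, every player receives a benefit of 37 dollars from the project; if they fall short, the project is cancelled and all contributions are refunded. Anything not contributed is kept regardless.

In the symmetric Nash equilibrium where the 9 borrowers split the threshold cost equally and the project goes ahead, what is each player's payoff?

44 dollars

Equal share of the threshold: 99/9 = 11.
At this profile no one gains by cutting their contribution: any cut drops the total below 99, the project is cancelled, contributions are refunded, and the deviator ends with 18, which is less than 18 − 11 + 37 = 44. Contributing more than 11 just wastes the excess. So contributing exactly 11 is a best response.
Each player's payoff: 18 − 11 + 37 = 44.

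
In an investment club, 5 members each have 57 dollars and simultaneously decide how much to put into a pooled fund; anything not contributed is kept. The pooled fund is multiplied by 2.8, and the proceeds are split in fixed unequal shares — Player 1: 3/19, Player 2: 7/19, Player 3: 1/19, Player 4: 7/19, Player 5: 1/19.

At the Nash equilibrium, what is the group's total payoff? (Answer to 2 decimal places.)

Player j's private return per contributed unit is 2.8 × (j's share). Contributing is weakly dominant for j when that share is at least 1/2.8 = 0.3571, and contributing 0 is dominant otherwise.
Player 2 and Player 4 clear that bar, contributing 57 each; the remaining 3 contribute 0. Total contributed: 114.
The pooled fund pays out 2.8 × 114 = 319.20 in total (split across the unequal shares, but the aggregate is all that matters for the group sum).
The 3 free-riders keep 57 each, adding 171. Group total = 171 + 319.20 = 490.20.

490.20 dollars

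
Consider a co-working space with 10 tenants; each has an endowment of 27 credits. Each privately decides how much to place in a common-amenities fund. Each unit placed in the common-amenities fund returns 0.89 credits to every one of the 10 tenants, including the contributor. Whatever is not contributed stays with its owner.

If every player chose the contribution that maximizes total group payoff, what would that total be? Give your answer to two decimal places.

2403.00 credits

Each contributed unit returns 8.900 to the group as a whole (0.89 to each of 10 players), which exceeds 1, so the social optimum is full contribution: group total = 8.900 × 270 = 2403.00.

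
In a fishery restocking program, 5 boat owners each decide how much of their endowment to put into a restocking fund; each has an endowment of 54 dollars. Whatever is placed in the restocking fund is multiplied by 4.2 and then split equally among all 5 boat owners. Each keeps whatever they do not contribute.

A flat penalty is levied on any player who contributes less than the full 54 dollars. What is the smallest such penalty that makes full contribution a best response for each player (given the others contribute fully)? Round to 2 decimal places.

Given the others contribute fully, the best deviation is to contribute 0 (any partial contribution still incurs the fine and gives up units whose private return 0.8400 is below 1).
Deviating from 54 to 0 saves 54 dollars but forfeits the deviator's share of the drop in the restocking fund: 4.2/5 × 54 = 45.36.
So the deviation gain is 54 − 45.36 = 8.64, and the fine must be at least 8.64 dollars to wipe it out.

8.64 dollars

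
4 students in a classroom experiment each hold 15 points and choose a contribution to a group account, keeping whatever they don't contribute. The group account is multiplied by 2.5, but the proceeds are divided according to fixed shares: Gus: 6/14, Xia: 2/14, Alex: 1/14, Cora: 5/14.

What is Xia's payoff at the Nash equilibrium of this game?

For player j, contributing a unit is worthwhile iff 2.5 × (j's share) ≥ 1, i.e. iff j's share is at least 0.4000.
Gus alone (share 6/14) is above the threshold, contributing 15; the remaining 3 contribute 0. Total contributed: 15.
Xia keeps 15 and receives 2.5 × 15 × 2/14 = 5.36 from the group account, for a payoff of 20.36.

20.36 points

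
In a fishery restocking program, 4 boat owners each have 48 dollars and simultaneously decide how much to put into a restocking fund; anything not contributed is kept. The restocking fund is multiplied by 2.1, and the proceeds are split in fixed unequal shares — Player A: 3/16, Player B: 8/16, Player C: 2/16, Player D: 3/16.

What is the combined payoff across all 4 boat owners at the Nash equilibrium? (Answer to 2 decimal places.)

For player j, contributing a unit is worthwhile iff 2.1 × (j's share) ≥ 1, i.e. iff j's share is at least 0.4762.
Player B alone (share 8/16) is above the threshold, contributing 48; the remaining 3 contribute 0. Total contributed: 48.
The restocking fund pays out 2.1 × 48 = 100.80 in total (split across the unequal shares, but the aggregate is all that matters for the group sum).
The 3 free-riders keep 48 each, adding 144. Group total = 144 + 100.80 = 244.80.

244.80 dollars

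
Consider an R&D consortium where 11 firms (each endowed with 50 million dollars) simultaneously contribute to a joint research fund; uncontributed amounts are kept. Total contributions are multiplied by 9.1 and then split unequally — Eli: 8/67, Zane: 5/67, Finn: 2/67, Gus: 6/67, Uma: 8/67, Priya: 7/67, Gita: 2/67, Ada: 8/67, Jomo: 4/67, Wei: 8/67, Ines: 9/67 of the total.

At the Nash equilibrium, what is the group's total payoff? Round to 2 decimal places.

2575.00 million dollars

Each unit j contributes comes back to j as 9.1 × (j's share), so j prefers to contribute only if that share exceeds 1/9.1 = 0.1099; otherwise keeping the unit dominates.
Eli, Uma, Ada, Wei and Ines are above the threshold, contributing 50 each; the remaining 6 contribute 0. Total contributed: 250.
The joint research fund pays out 9.1 × 250 = 2275.00 in total (split across the unequal shares, but the aggregate is all that matters for the group sum).
The 6 free-riders keep 50 each, adding 300. Group total = 300 + 2275.00 = 2575.00.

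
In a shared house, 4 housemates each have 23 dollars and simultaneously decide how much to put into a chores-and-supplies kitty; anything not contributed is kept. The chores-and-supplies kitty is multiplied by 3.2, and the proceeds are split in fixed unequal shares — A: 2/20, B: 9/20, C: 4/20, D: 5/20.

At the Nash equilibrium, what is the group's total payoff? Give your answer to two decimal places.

142.60 dollars

For player j, contributing a unit is worthwhile iff 3.2 × (j's share) ≥ 1, i.e. iff j's share is at least 0.3125.
The only share above 0.3125 is B's 9/20, contributing 23; the remaining 3 contribute 0. Total contributed: 23.
The chores-and-supplies kitty pays out 3.2 × 23 = 73.60 in total (split across the unequal shares, but the aggregate is all that matters for the group sum).
The 3 free-riders keep 23 each, adding 69. Group total = 69 + 73.60 = 142.60.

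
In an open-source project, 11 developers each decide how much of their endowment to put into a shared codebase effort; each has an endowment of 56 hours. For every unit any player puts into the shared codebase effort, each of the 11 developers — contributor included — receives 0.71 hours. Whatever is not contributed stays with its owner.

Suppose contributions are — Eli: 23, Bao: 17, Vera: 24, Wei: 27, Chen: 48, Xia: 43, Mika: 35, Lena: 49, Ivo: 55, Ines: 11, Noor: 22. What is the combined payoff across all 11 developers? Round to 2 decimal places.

Total contributed: 23 + 17 + 24 + 27 + 48 + 43 + 35 + 49 + 55 + 11 + 22 = 354; total kept: 11 × 56 − 354 = 262.
The shared codebase effort pays out 0.71 × 11 × 354 = 2764.74 in aggregate.
Group total = 262 + 2764.74 = 3026.74.

3026.74 hours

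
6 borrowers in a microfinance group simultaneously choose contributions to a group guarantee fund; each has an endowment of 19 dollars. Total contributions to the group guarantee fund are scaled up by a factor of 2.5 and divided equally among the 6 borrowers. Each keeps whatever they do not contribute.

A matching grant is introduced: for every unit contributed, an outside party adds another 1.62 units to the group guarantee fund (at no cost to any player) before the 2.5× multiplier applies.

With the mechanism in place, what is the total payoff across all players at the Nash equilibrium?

The effective private return per unit is now 2.5 × 2.62 / 6 = 1.0917 > 1, so every player's dominant strategy flips to full contribution.
At the Nash equilibrium everyone contributes 19. Group total payoff = 2.5 × 2.62 × 114 = 746.70.

746.70 dollars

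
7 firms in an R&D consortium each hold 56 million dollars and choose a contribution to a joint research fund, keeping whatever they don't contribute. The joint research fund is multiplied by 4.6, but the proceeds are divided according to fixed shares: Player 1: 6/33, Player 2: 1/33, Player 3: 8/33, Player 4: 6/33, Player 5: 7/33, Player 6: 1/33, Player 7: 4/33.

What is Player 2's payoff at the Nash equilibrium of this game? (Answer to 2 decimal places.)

63.81 million dollars

Player j's private return per contributed unit is 4.6 × (j's share). Contributing is weakly dominant for j when that share is at least 1/4.6 = 0.2174, and contributing 0 is dominant otherwise.
Player 3 alone (share 8/33) is above the threshold, contributing 56; the remaining 6 contribute 0. Total contributed: 56.
Player 2 keeps 56 and receives 4.6 × 56 × 1/33 = 7.81 from the joint research fund, for a payoff of 63.81.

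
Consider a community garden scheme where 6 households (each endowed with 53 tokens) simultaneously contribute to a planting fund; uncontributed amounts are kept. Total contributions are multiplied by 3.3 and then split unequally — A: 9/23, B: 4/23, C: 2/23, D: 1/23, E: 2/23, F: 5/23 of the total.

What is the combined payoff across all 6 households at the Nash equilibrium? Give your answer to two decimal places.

Player j's private return per contributed unit is 3.3 × (j's share). Contributing is weakly dominant for j when that share is at least 1/3.3 = 0.3030, and contributing 0 is dominant otherwise.
Only A (9/23) clears that bar, contributing 53; the remaining 5 contribute 0. Total contributed: 53.
The planting fund pays out 3.3 × 53 = 174.90 in total (split across the unequal shares, but the aggregate is all that matters for the group sum).
The 5 free-riders keep 53 each, adding 265. Group total = 265 + 174.90 = 439.90.

439.90 tokens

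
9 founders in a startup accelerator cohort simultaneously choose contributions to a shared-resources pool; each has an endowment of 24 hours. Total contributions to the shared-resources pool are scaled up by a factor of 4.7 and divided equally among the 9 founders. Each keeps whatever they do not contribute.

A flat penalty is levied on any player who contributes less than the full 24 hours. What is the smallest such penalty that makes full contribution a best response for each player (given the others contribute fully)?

11.47 hours

Given the others contribute fully, the best deviation is to contribute 0 (any partial contribution still incurs the fine and gives up units whose private return 0.5222 is below 1).
Deviating from 24 to 0 saves 24 hours but forfeits the deviator's share of the drop in the shared-resources pool: 4.7/9 × 24 = 12.53.
So the deviation gain is 24 − 12.53 = 11.47, and the fine must be at least 11.47 hours to wipe it out.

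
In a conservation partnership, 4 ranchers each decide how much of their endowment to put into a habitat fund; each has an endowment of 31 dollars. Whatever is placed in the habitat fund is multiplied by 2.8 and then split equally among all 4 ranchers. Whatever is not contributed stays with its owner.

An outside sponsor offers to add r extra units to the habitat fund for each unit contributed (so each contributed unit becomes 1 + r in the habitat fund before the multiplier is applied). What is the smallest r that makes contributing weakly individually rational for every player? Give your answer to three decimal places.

0.429

With matching at rate r, one contributed unit becomes (1 + r) in the habitat fund and returns 2.8 × (1 + r) / 4 to the contributor.
Setting this equal to 1: 1 + r = 4/2.8 = 1.4286.
So the minimum matching rate is r = 1.4286 − 1 = 0.429.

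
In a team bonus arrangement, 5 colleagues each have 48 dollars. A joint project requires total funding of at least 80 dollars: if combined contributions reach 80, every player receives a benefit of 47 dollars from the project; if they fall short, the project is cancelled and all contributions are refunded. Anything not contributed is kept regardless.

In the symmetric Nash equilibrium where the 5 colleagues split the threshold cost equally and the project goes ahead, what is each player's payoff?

Equal share of the threshold: 80/5 = 16.
At this profile no one gains by cutting their contribution: any cut drops the total below 80, the project is cancelled, contributions are refunded, and the deviator ends with 48, which is less than 48 − 16 + 47 = 79. Contributing more than 16 just wastes the excess. So contributing exactly 16 is a best response.
Each player's payoff: 48 − 16 + 47 = 79.

79 dollars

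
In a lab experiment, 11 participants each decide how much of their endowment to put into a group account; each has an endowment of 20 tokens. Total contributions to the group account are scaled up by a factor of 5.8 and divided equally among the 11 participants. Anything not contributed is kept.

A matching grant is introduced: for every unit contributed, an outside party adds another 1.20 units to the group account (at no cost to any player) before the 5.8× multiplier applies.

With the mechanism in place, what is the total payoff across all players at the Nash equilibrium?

2807.20 tokens

The effective private return per unit is now 5.8 × 2.20 / 11 = 1.1600 > 1, so every player's dominant strategy flips to full contribution.
At the Nash equilibrium everyone contributes 20. Group total payoff = 5.8 × 2.20 × 220 = 2807.20.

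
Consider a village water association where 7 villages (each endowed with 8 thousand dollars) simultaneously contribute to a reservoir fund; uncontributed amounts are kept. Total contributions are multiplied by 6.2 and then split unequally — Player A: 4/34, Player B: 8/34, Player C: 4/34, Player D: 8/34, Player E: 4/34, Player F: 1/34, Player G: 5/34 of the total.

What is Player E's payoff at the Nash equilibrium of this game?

For player j, contributing a unit is worthwhile iff 6.2 × (j's share) ≥ 1, i.e. iff j's share is at least 0.1613.
Player B and Player D are above the threshold, contributing 8 each; the remaining 5 contribute 0. Total contributed: 16.
Player E keeps 8 and receives 6.2 × 16 × 4/34 = 11.67 from the reservoir fund, for a payoff of 19.67.

19.67 thousand dollars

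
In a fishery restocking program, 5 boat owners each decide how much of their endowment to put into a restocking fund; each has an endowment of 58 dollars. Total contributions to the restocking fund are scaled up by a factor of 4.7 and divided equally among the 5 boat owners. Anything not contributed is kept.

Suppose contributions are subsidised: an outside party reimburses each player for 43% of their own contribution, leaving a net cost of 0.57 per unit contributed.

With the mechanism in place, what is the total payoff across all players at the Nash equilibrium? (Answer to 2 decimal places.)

1487.70 dollars

With the mechanism, a contributed unit returns (4.7/5) / 0.57 = 1.6491 per unit of net cost to the contributor — now above 1 — so contributing fully is weakly dominant for every player.
So the Nash equilibrium is full contribution by all 5; the group earns 5 × (58 × 0.43 + 4.7 × 58) = 1487.70.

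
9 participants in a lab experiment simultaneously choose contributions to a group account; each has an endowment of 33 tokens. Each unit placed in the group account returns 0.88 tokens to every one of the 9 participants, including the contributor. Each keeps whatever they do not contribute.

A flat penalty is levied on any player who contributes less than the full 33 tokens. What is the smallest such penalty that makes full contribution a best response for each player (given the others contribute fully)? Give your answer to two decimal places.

3.96 tokens

Given the others contribute fully, the best deviation is to contribute 0 (any partial contribution still incurs the fine and gives up units whose private return 0.88 is below 1).
Deviating from 33 to 0 saves 33 tokens but forfeits the deviator's share of the drop in the group account: 0.88 × 33 = 29.04.
So the deviation gain is 33 − 29.04 = 3.96, and the fine must be at least 3.96 tokens to wipe it out.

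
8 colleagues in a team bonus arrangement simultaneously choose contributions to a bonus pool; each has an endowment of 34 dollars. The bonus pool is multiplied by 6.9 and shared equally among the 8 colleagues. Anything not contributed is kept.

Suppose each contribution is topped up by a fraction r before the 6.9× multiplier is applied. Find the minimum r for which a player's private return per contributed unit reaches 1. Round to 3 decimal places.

0.159

With matching at rate r, one contributed unit becomes (1 + r) in the bonus pool and returns 6.9 × (1 + r) / 8 to the contributor.
Setting this equal to 1: 1 + r = 8/6.9 = 1.1594.
So the minimum matching rate is r = 1.1594 − 1 = 0.159.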